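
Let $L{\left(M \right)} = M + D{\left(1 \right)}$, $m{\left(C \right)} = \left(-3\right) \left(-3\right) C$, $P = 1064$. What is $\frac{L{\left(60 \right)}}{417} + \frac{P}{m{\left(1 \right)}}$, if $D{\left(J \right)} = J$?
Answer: $\frac{148079}{1251} \approx 118.37$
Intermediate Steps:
$m{\left(C \right)} = 9 C$
$L{\left(M \right)} = 1 + M$ ($L{\left(M \right)} = M + 1 = 1 + M$)
$\frac{L{\left(60 \right)}}{417} + \frac{P}{m{\left(1 \right)}} = \frac{1 + 60}{417} + \frac{1064}{9 \cdot 1} = 61 \cdot \frac{1}{417} + \frac{1064}{9} = \frac{61}{417} + 1064 \cdot \frac{1}{9} = \frac{61}{417} + \frac{1064}{9} = \frac{148079}{1251}$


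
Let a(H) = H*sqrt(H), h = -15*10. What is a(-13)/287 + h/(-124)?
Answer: 75/62 - 13*I*sqrt(13)/287 ≈ 1.2097 - 0.16332*I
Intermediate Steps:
h = -150
a(H) = H**(3/2)
a(-13)/287 + h/(-124) = (-13)**(3/2)/287 - 150/(-124) = -13*I*sqrt(13)*(1/287) - 150*(-1/124) = -13*I*sqrt(13)/287 + 75/62 = 75/62 - 13*I*sqrt(13)/287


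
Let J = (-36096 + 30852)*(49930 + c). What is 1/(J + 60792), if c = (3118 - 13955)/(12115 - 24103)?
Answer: -999/261515091641 ≈ -3.8200e-9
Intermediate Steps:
c = 10837/11988 (c = -10837/(-11988) = -10837*(-1/11988) = 10837/11988 ≈ 0.90399)
J = -261575822849/999 (J = (-36096 + 30852)*(49930 + 10837/11988) = -5244*598571677/11988 = -261575822849/999 ≈ -2.6184e+8)
1/(J + 60792) = 1/(-261575822849/999 + 60792) = 1/(-261515091641/999) = -999/261515091641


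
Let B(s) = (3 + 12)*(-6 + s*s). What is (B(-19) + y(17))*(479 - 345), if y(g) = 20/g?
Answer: 12133030/17 ≈ 7.1371e+5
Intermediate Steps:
B(s) = -90 + 15*s² (B(s) = 15*(-6 + s²) = -90 + 15*s²)
(B(-19) + y(17))*(479 - 345) = ((-90 + 15*(-19)²) + 20/17)*(479 - 345) = ((-90 + 15*361) + 20*(1/17))*134 = ((-90 + 5415) + 20/17)*134 = (5325 + 20/17)*134 = (90545/17)*134 = 12133030/17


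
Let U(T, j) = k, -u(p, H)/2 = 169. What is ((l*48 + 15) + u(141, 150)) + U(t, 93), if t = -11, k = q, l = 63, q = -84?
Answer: 2617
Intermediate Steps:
u(p, H) = -338 (u(p, H) = -2*169 = -338)
k = -84
U(T, j) = -84
((l*48 + 15) + u(141, 150)) + U(t, 93) = ((63*48 + 15) - 338) - 84 = ((3024 + 15) - 338) - 84 = (3039 - 338) - 84 = 2701 - 84 = 2617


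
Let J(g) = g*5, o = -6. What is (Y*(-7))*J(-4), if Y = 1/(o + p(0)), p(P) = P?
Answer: -70/3 ≈ -23.333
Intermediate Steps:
J(g) = 5*g
Y = -⅙ (Y = 1/(-6 + 0) = 1/(-6) = -⅙ ≈ -0.16667)
(Y*(-7))*J(-4) = (-⅙*(-7))*(5*(-4)) = (7/6)*(-20) = -70/3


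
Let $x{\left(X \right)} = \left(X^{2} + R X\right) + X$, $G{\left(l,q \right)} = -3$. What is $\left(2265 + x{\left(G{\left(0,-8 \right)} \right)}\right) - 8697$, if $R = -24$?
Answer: $-6354$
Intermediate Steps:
$x{\left(X \right)} = X^{2} - 23 X$ ($x{\left(X \right)} = \left(X^{2} - 24 X\right) + X = X^{2} - 23 X$)
$\left(2265 + x{\left(G{\left(0,-8 \right)} \right)}\right) - 8697 = \left(2265 - 3 \left(-23 - 3\right)\right) - 8697 = \left(2265 - -78\right) - 8697 = \left(2265 + 78\right) - 8697 = 2343 - 8697 = -6354$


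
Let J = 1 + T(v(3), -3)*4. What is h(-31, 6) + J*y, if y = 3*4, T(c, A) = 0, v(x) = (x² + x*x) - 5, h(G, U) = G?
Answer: -19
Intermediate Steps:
v(x) = -5 + 2*x² (v(x) = (x² + x²) - 5 = 2*x² - 5 = -5 + 2*x²)
y = 12
J = 1 (J = 1 + 0*4 = 1 + 0 = 1)
h(-31, 6) + J*y = -31 + 1*12 = -31 + 12 = -19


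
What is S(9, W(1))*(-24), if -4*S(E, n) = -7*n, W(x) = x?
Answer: -42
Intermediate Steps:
S(E, n) = 7*n/4 (S(E, n) = -(-7)*n/4 = 7*n/4)
S(9, W(1))*(-24) = ((7/4)*1)*(-24) = (7/4)*(-24) = -42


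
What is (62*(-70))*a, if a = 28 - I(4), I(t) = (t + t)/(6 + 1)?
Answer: -116560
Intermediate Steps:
I(t) = 2*t/7 (I(t) = (2*t)/7 = (2*t)*(⅐) = 2*t/7)
a = 188/7 (a = 28 - 2*4/7 = 28 - 1*8/7 = 28 - 8/7 = 188/7 ≈ 26.857)
(62*(-70))*a = (62*(-70))*(188/7) = -4340*188/7 = -116560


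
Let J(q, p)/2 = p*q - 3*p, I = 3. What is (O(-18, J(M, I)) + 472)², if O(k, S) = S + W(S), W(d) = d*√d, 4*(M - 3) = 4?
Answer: 228700 + 5736*√6 ≈ 2.4275e+5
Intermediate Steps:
M = 4 (M = 3 + (¼)*4 = 3 + 1 = 4)
J(q, p) = -6*p + 2*p*q (J(q, p) = 2*(p*q - 3*p) = 2*(-3*p + p*q) = -6*p + 2*p*q)
W(d) = d^(3/2)
O(k, S) = S + S^(3/2)
(O(-18, J(M, I)) + 472)² = ((2*3*(-3 + 4) + (2*3*(-3 + 4))^(3/2)) + 472)² = ((2*3*1 + (2*3*1)^(3/2)) + 472)² = ((6 + 6^(3/2)) + 472)² = ((6 + 6*√6) + 472)² = (478 + 6*√6)²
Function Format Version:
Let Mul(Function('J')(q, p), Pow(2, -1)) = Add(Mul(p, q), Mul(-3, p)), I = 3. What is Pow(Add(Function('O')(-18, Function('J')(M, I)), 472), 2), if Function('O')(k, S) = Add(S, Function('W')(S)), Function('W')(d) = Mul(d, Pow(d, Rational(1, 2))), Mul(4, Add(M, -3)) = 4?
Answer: Add(228700, Mul(5736, Pow(6, Rational(1, 2)))) ≈ 2.4275e+5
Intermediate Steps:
M = 4 (M = Add(3, Mul(Rational(1, 4), 4)) = Add(3, 1) = 4)
Function('J')(q, p) = Add(Mul(-6, p), Mul(2, p, q)) (Function('J')(q, p) = Mul(2, Add(Mul(p, q), Mul(-3, p))) = Mul(2, Add(Mul(-3, p), Mul(p, q))) = Add(Mul(-6, p), Mul(2, p, q)))
Function('W')(d) = Pow(d, Rational(3, 2))
Function('O')(k, S) = Add(S, Pow(S, Rational(3, 2)))
Pow(Add(Function('O')(-18, Function('J')(M, I)), 472), 2) = Pow(Add(Add(Mul(2, 3, Add(-3, 4)), Pow(Mul(2, 3, Add(-3, 4)), Rational(3, 2))), 472), 2) = Pow(Add(Add(Mul(2, 3, 1), Pow(Mul(2, 3, 1), Rational(3, 2))), 472), 2) = Pow(Add(Add(6, Pow(6, Rational(3, 2))), 472), 2) = Pow(Add(Add(6, Mul(6, Pow(6, Rational(1, 2)))), 472), 2) = Pow(Add(478, Mul(6, Pow(6, Rational(1, 2)))), 2)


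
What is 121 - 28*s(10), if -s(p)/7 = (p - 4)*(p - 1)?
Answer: 10705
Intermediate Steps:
s(p) = -7*(-1 + p)*(-4 + p) (s(p) = -7*(p - 4)*(p - 1) = -7*(-4 + p)*(-1 + p) = -7*(-1 + p)*(-4 + p))
121 - 28*s(10) = 121 - 28*(-28 - 7*10² + 35*10) = 121 - 28*(-28 - 7*100 + 350) = 121 - 28*(-28 - 700 + 350) = 121 - 28*(-378) = 121 + 10584 = 10705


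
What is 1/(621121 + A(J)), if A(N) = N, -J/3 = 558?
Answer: 1/619447 ≈ 1.6143e-6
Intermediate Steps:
J = -1674 (J = -3*558 = -1674)
1/(621121 + A(J)) = 1/(621121 - 1674) = 1/619447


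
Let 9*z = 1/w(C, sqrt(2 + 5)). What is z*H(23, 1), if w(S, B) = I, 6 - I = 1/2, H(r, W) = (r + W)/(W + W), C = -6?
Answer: 8/33 ≈ 0.24242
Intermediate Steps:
H(r, W) = (W + r)/(2*W) (H(r, W) = (W + r)/((2*W)) = (W + r)*(1/(2*W)) = (W + r)/(2*W))
I = 11/2 (I = 6 - 1/2 = 11/2 ≈ 5.5000)
w(S, B) = 11/2
z = 2/99 (z = 1/(9*(11/2)) = (1/9)*(2/11) = 2/99 ≈ 0.020202)
z*H(23, 1) = 2*((1/2)*(1 + 23)/1)/99 = 2*((1/2)*1*24)/99 = (2/99)*12 = 8/33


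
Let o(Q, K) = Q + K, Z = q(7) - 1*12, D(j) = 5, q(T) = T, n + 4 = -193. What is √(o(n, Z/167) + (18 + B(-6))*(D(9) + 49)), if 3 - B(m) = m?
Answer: 3*√3907466/167 ≈ 35.510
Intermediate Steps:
n = -197 (n = -4 - 193 = -197)
B(m) = 3 - m
Z = -5 (Z = 7 - 1*12 = 7 - 12 = -5)
o(Q, K) = K + Q
√(o(n, Z/167) + (18 + B(-6))*(D(9) + 49)) = √((-5/167 - 197) + (18 + (3 - 1*(-6)))*(5 + 49)) = √((-5*1/167 - 197) + (18 + (3 + 6))*54) = √((-5/167 - 197) + (18 + 9)*54) = √(-32904/167 + 27*54) = √(-32904/167 + 1458) = √(210582/167) = 3*√3907466/167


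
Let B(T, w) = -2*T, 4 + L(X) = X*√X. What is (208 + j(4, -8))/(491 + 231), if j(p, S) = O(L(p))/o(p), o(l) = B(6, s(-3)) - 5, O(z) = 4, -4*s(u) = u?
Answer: 1766/6137 ≈ 0.28776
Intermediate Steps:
L(X) = -4 + X^(3/2) (L(X) = -4 + X*√X = -4 + X^(3/2))
s(u) = -u/4
o(l) = -17 (o(l) = -2*6 - 5 = -12 - 5 = -17)
j(p, S) = -4/17 (j(p, S) = 4/(-17) = 4*(-1/17) = -4/17)
(208 + j(4, -8))/(491 + 231) = (208 - 4/17)/(491 + 231) = (3532/17)/722 = (3532/17)*(1/722) = 1766/6137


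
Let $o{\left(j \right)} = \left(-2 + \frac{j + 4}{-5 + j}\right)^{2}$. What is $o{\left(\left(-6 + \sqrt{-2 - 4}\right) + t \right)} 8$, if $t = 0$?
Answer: $\frac{16 \left(20 \sqrt{6} + 197 i\right)}{22 \sqrt{6} + 115 i} \approx 25.093 + 4.9424 i$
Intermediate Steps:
$o{\left(j \right)} = \left(-2 + \frac{4 + j}{-5 + j}\right)^{2}$
$o{\left(\left(-6 + \sqrt{-2 - 4}\right) + t \right)} 8 = \frac{\left(-14 - \left(6 - \sqrt{-2 - 4}\right)\right)^{2}}{\left(-5 - \left(6 - \sqrt{-2 - 4}\right)\right)^{2}} \cdot 8 = \frac{\left(-14 - \left(6 - \sqrt{-6}\right)\right)^{2}}{\left(-5 - \left(6 - \sqrt{-6}\right)\right)^{2}} \cdot 8 = \frac{\left(-14 - \left(6 - i \sqrt{6}\right)\right)^{2}}{\left(-5 - \left(6 - i \sqrt{6}\right)\right)^{2}} \cdot 8 = \frac{\left(-20 + i \sqrt{6}\right)^{2}}{\left(-11 + i \sqrt{6}\right)^{2}} \cdot 8 = \frac{8 \left(-20 + i \sqrt{6}\right)^{2}}{\left(-11 + i \sqrt{6}\right)^{2}}$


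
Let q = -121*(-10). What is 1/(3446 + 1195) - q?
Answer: -5615609/4641 ≈ -1210.0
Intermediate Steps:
q = 1210
1/(3446 + 1195) - q = 1/(3446 + 1195) - 1*1210 = 1/4641 - 1210 = -5615609/4641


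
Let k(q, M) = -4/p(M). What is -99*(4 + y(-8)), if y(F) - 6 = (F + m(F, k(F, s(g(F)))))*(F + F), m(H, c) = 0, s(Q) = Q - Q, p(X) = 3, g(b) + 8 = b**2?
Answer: -13662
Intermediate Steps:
g(b) = -8 + b**2
s(Q) = 0
k(q, M) = -4/3
y(F) = 6 + 2*F**2 (y(F) = 6 + (F + 0)*(F + F) = 6 + F*(2*F) = 6 + 2*F**2)
-99*(4 + y(-8)) = -99*(4 + (6 + 2*(-8)**2)) = -99*(4 + (6 + 2*64)) = -99*(4 + (6 + 128)) = -99*(4 + 134) = -99*138 = -13662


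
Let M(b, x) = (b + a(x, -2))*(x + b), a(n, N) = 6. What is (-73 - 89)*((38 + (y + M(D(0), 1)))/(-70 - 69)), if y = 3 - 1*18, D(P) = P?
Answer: 4698/139 ≈ 33.799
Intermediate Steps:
y = -15 (y = 3 - 18 = -15)
M(b, x) = (6 + b)*(b + x) (M(b, x) = (b + 6)*(x + b) = (6 + b)*(b + x))
(-73 - 89)*((38 + (y + M(D(0), 1)))/(-70 - 69)) = (-73 - 89)*((38 + (-15 + (0² + 6*0 + 6*1 + 0*1)))/(-70 - 69)) = -162*(38 + (-15 + (0 + 0 + 6 + 0)))/(-139) = -162*(38 + (-15 + 6))*(-1)/139 = -162*(38 - 9)*(-1)/139 = -4698*(-1)/139 = -162*(-29/139) = 4698/139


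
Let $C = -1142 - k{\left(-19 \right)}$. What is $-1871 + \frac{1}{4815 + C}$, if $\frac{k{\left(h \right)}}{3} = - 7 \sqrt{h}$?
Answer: $\frac{- 39291 \sqrt{19} + 6872182 i}{- 3673 i + 21 \sqrt{19}} \approx -1871.0 - 6.7353 \cdot 10^{-6} i$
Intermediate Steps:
$k{\left(h \right)} = - 21 \sqrt{h}$ ($k{\left(h \right)} = 3 \left(- 7 \sqrt{h}\right) = - 21 \sqrt{h}$)
$C = -1142 + 21 i \sqrt{19}$ ($C = -1142 - - 21 \sqrt{-19} = -1142 - - 21 i \sqrt{19} = -1142 + 21 i \sqrt{19} \approx -1142.0 + 91.537 i$)
$-1871 + \frac{1}{4815 + C} = -1871 + \frac{1}{4815 - \left(1142 - 21 i \sqrt{19}\right)} = -1871 + \frac{1}{3673 + 21 i \sqrt{19}}$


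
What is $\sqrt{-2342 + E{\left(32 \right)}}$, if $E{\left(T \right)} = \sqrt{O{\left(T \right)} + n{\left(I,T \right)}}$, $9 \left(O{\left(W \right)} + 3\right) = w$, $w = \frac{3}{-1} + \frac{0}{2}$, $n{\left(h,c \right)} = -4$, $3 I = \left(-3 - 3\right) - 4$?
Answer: $\frac{\sqrt{-21078 + 3 i \sqrt{66}}}{3} \approx 0.027979 + 48.394 i$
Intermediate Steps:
$I = - \frac{10}{3}$ ($I = \frac{\left(-3 - 3\right) - 4}{3} = \frac{-6 - 4}{3} = \frac{1}{3} \left(-10\right) = - \frac{10}{3} \approx -3.3333$)
$w = -3$ ($w = 3 \left(-1\right) + 0 \cdot \frac{1}{2} = -3 + 0 = -3$)
$O{\left(W \right)} = - \frac{10}{3}$ ($O{\left(W \right)} = -3 + \frac{1}{9} \left(-3\right) = -3 - \frac{1}{3} = - \frac{10}{3}$)
$E{\left(T \right)} = \frac{i \sqrt{66}}{3}$ ($E{\left(T \right)} = \sqrt{- \frac{10}{3} - 4} = \sqrt{- \frac{22}{3}} = \frac{i \sqrt{66}}{3}$)
$\sqrt{-2342 + E{\left(32 \right)}} = \sqrt{-2342 + \frac{i \sqrt{66}}{3}}$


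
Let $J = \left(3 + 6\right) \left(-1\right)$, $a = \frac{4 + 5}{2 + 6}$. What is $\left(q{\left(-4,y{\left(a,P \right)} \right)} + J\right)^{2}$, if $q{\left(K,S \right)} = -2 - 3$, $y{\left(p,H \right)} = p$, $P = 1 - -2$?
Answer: $196$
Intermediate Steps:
$P = 3$ ($P = 1 + 2 = 3$)
$a = \frac{9}{8} \approx 1.125$
$q{\left(K,S \right)} = -5$ ($q{\left(K,S \right)} = -2 - 3 = -5$)
$J = -9$ ($J = 9 \left(-1\right) = -9$)
$\left(q{\left(-4,y{\left(a,P \right)} \right)} + J\right)^{2} = \left(-5 - 9\right)^{2} = \left(-14\right)^{2} = 196$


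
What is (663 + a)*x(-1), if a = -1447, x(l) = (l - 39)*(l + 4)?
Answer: 94080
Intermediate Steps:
x(l) = (-39 + l)*(4 + l)
(663 + a)*x(-1) = (663 - 1447)*(-156 + (-1)² - 35*(-1)) = -784*(-156 + 1 + 35) = -784*(-120) = 94080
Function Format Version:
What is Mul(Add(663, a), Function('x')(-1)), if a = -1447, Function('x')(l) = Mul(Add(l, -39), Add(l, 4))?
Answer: 94080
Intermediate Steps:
Function('x')(l) = Mul(Add(-39, l), Add(4, l))
Mul(Add(663, a), Function('x')(-1)) = Mul(Add(663, -1447), Add(-156, Pow(-1, 2), Mul(-35, -1))) = Mul(-784, Add(-156, 1, 35)) = Mul(-784, -120) = 94080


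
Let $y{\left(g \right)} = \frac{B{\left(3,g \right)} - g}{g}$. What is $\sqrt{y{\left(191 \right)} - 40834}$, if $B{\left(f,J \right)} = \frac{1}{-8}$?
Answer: $\frac{i \sqrt{23835226542}}{764} \approx 202.08 i$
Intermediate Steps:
$B{\left(f,J \right)} = - \frac{1}{8}$
$y{\left(g \right)} = \frac{- \frac{1}{8} - g}{g}$
$\sqrt{y{\left(191 \right)} - 40834} = \sqrt{\frac{- \frac{1}{8} - 191}{191} - 40834} = \sqrt{\frac{1}{191} \left(- \frac{1529}{8}\right) - 40834} = \sqrt{- \frac{1529}{1528} - 40834} = \sqrt{- \frac{62395881}{1528}} = \frac{i \sqrt{23835226542}}{764}$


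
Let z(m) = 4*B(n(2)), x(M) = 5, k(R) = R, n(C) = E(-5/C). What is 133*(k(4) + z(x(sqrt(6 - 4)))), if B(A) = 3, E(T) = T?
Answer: 2128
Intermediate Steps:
n(C) = -5/C
z(m) = 12 (z(m) = 4*3 = 12)
133*(k(4) + z(x(sqrt(6 - 4)))) = 133*(4 + 12) = 133*16 = 2128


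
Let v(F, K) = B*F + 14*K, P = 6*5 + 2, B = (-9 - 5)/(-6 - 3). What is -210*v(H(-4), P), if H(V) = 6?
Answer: -96040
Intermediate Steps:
B = 14/9 (B = -14/(-9) = -14*(-⅑) = 14/9 ≈ 1.5556)
P = 32 (P = 30 + 2 = 32)
v(F, K) = 14*K + 14*F/9 (v(F, K) = 14*F/9 + 14*K = 14*K + 14*F/9)
-210*v(H(-4), P) = -210*(14*32 + (14/9)*6) = -210*(448 + 28/3) = -210*1372/3 = -96040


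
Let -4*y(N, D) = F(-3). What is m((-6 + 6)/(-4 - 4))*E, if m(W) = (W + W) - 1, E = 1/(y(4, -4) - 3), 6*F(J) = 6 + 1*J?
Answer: 8/25 ≈ 0.32000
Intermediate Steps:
F(J) = 1 + J/6 (F(J) = (6 + 1*J)/6 = (6 + J)/6 = 1 + J/6)
y(N, D) = -1/8 (y(N, D) = -(1 + (1/6)*(-3))/4 = -(1 - 1/2)/4 = -1/4*1/2 = -1/8)
E = -8/25 (E = 1/(-1/8 - 3) = 1/(-25/8) = -8/25 ≈ -0.32000)
m(W) = -1 + 2*W (m(W) = 2*W - 1 = -1 + 2*W)
m((-6 + 6)/(-4 - 4))*E = (-1 + 2*((-6 + 6)/(-4 - 4)))*(-8/25) = (-1 + 2*(0/(-8)))*(-8/25) = (-1 + 2*(0*(-1/8)))*(-8/25) = (-1 + 2*0)*(-8/25) = (-1 + 0)*(-8/25) = -1*(-8/25) = 8/25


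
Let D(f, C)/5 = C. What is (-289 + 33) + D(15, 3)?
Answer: -241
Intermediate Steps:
D(f, C) = 5*C
(-289 + 33) + D(15, 3) = (-289 + 33) + 5*3 = -256 + 15 = -241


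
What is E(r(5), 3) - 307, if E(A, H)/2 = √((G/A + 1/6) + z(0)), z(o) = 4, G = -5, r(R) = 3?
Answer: -307 + √10 ≈ -303.84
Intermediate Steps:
E(A, H) = 2*√(25/6 - 5/A) (E(A, H) = 2*√((-5/A + 1/6) + 4) = 2*√((-5/A + 1*(⅙)) + 4) = 2*√((-5/A + ⅙) + 4) = 2*√((⅙ - 5/A) + 4) = 2*√(25/6 - 5/A))
E(r(5), 3) - 307 = √(150 - 180/3)/3 - 307 = √(150 - 180*⅓)/3 - 307 = √(150 - 60)/3 - 307 = √90/3 - 307 = (3*√10)/3 - 307 = √10 - 307 = -307 + √10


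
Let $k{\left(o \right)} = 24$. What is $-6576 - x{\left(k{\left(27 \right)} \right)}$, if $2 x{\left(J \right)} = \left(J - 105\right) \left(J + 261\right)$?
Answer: $\frac{9933}{2} \approx 4966.5$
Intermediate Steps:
$x{\left(J \right)} = \frac{\left(-105 + J\right) \left(261 + J\right)}{2}$ ($x{\left(J \right)} = \frac{\left(J - 105\right) \left(J + 261\right)}{2} = \frac{\left(-105 + J\right) \left(261 + J\right)}{2}$)
$-6576 - x{\left(k{\left(27 \right)} \right)} = -6576 - \left(- \frac{27405}{2} + \frac{24^{2}}{2} + 78 \cdot 24\right) = -6576 - \left(- \frac{27405}{2} + \frac{1}{2} \cdot 576 + 1872\right) = -6576 - \left(- \frac{27405}{2} + 288 + 1872\right) = -6576 - - \frac{23085}{2} = -6576 + \frac{23085}{2} = \frac{9933}{2}$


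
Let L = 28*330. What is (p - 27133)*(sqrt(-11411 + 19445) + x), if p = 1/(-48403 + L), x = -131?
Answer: 139201868080/39163 - 1062609680*sqrt(8034)/39163 ≈ 1.1224e+6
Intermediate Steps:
L = 9240
p = -1/39163 (p = 1/(-48403 + 9240) = 1/(-39163) = -1/39163 ≈ -2.5534e-5)
(p - 27133)*(sqrt(-11411 + 19445) + x) = (-1/39163 - 27133)*(sqrt(-11411 + 19445) - 131) = -1062609680*(sqrt(8034) - 131)/39163 = -1062609680*(-131 + sqrt(8034))/39163 = 139201868080/39163 - 1062609680*sqrt(8034)/39163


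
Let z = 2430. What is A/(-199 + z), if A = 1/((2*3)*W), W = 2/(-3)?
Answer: -1/8924 ≈ -0.00011206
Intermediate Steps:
W = -2/3 (W = 2*(-1/3) = -2/3 ≈ -0.66667)
A = -1/4 (A = 1/((2*3)*(-2/3)) = 1/(6*(-2/3)) = 1/(-4) = -1/4 ≈ -0.25000)
A/(-199 + z) = -1/4/(-199 + 2430) = -1/4/2231 = (1/2231)*(-1/4) = -1/8924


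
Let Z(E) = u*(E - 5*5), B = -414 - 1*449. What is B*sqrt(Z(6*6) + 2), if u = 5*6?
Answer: -1726*sqrt(83) ≈ -15725.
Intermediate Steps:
u = 30
B = -863 (B = -414 - 449 = -863)
Z(E) = -750 + 30*E (Z(E) = 30*(E - 5*5) = 30*(E - 25) = 30*(-25 + E) = -750 + 30*E)
B*sqrt(Z(6*6) + 2) = -863*sqrt((-750 + 30*(6*6)) + 2) = -863*sqrt((-750 + 30*36) + 2) = -863*sqrt((-750 + 1080) + 2) = -863*sqrt(330 + 2) = -1726*sqrt(83)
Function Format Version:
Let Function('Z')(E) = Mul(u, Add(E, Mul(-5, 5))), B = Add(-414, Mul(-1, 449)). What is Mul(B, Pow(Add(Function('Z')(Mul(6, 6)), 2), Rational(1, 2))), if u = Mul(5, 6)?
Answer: Mul(-1726, Pow(83, Rational(1, 2))) ≈ -15725.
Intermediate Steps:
u = 30
B = -863 (B = Add(-414, -449) = -863)
Function('Z')(E) = Add(-750, Mul(30, E)) (Function('Z')(E) = Mul(30, Add(E, Mul(-5, 5))) = Mul(30, Add(E, -25)) = Mul(30, Add(-25, E)) = Add(-750, Mul(30, E)))
Mul(B, Pow(Add(Function('Z')(Mul(6, 6)), 2), Rational(1, 2))) = Mul(-863, Pow(Add(Add(-750, Mul(30, Mul(6, 6))), 2), Rational(1, 2))) = Mul(-863, Pow(Add(Add(-750, Mul(30, 36)), 2), Rational(1, 2))) = Mul(-863, Pow(Add(Add(-750, 1080), 2), Rational(1, 2))) = Mul(-863, Pow(Add(330, 2), Rational(1, 2))) = Mul(-863, Pow(332, Rational(1, 2))) = Mul(-863, Mul(2, Pow(83, Rational(1, 2)))) = Mul(-1726, Pow(83, Rational(1, 2)))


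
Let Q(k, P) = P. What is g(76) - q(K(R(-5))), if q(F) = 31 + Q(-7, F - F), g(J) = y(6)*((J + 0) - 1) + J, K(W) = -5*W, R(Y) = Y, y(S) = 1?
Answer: 120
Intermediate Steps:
g(J) = -1 + 2*J (g(J) = 1*((J + 0) - 1) + J = 1*(J - 1) + J = 1*(-1 + J) + J = (-1 + J) + J = -1 + 2*J)
q(F) = 31 (q(F) = 31 + (F - F) = 31 + 0 = 31)
g(76) - q(K(R(-5))) = (-1 + 2*76) - 1*31 = (-1 + 152) - 31 = 151 - 31 = 120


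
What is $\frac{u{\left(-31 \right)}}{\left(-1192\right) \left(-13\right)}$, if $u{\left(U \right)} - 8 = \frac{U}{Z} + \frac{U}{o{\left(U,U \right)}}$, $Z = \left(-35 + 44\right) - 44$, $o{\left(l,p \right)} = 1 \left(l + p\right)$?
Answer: $\frac{657}{1084720} \approx 0.00060569$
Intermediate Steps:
$o{\left(l,p \right)} = l + p$
$Z = -35$ ($Z = 9 - 44 = -35$)
$u{\left(U \right)} = \frac{17}{2} - \frac{U}{35}$ ($u{\left(U \right)} = 8 + \left(\frac{U}{-35} + \frac{U}{U + U}\right) = 8 + \left(U \left(- \frac{1}{35}\right) + \frac{U}{2 U}\right) = 8 + \left(- \frac{U}{35} + U \frac{1}{2 U}\right) = 8 - \left(- \frac{1}{2} + \frac{U}{35}\right) = \frac{17}{2} - \frac{U}{35}$)
$\frac{u{\left(-31 \right)}}{\left(-1192\right) \left(-13\right)} = \frac{\frac{17}{2} - - \frac{31}{35}}{\left(-1192\right) \left(-13\right)} = \frac{\frac{17}{2} + \frac{31}{35}}{15496} = \frac{657}{70} \cdot \frac{1}{15496} = \frac{657}{1084720}$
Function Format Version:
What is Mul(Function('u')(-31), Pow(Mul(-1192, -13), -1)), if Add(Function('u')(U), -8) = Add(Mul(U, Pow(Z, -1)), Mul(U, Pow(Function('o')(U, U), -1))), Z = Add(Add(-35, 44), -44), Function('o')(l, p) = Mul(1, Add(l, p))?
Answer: Rational(657, 1084720) ≈ 0.00060569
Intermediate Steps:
Function('o')(l, p) = Add(l, p)
Z = -35 (Z = Add(9, -44) = -35)
Function('u')(U) = Add(Rational(17, 2), Mul(Rational(-1, 35), U)) (Function('u')(U) = Add(8, Add(Mul(U, Pow(-35, -1)), Mul(U, Pow(Add(U, U), -1)))) = Add(8, Add(Mul(U, Rational(-1, 35)), Mul(U, Pow(Mul(2, U), -1)))) = Add(8, Add(Mul(Rational(-1, 35), U), Mul(U, Mul(Rational(1, 2), Pow(U, -1))))) = Add(8, Add(Mul(Rational(-1, 35), U), Rational(1, 2))) = Add(8, Add(Rational(1, 2), Mul(Rational(-1, 35), U))) = Add(Rational(17, 2), Mul(Rational(-1, 35), U)))
Mul(Function('u')(-31), Pow(Mul(-1192, -13), -1)) = Mul(Add(Rational(17, 2), Mul(Rational(-1, 35), -31)), Pow(Mul(-1192, -13), -1)) = Mul(Add(Rational(17, 2), Rational(31, 35)), Pow(15496, -1)) = Mul(Rational(657, 70), Rational(1, 15496)) = Rational(657, 1084720)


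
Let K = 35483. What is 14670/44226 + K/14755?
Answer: 587024/214515 ≈ 2.7365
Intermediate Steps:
14670/44226 + K/14755 = 14670/44226 + 35483/14755 = 14670*(1/44226) + 35483*(1/14755) = 815/2457 + 35483/14755 = 587024/214515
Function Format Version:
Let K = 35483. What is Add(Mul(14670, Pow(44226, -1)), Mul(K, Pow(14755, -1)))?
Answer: Rational(587024, 214515) ≈ 2.7365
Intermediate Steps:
Add(Mul(14670, Pow(44226, -1)), Mul(K, Pow(14755, -1))) = Add(Mul(14670, Pow(44226, -1)), Mul(35483, Pow(14755, -1))) = Add(Mul(14670, Rational(1, 44226)), Mul(35483, Rational(1, 14755))) = Add(Rational(815, 2457), Rational(35483, 14755)) = Rational(587024, 214515)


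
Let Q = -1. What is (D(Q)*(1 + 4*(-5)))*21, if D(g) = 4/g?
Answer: 1596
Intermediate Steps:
(D(Q)*(1 + 4*(-5)))*21 = ((4/(-1))*(1 + 4*(-5)))*21 = ((4*(-1))*(1 - 20))*21 = -4*(-19)*21 = 76*21 = 1596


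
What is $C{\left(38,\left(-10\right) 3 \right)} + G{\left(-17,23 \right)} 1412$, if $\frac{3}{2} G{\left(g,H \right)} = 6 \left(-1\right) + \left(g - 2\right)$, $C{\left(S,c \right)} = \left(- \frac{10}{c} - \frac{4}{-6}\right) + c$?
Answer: $- \frac{70687}{3} \approx -23562.0$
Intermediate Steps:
$C{\left(S,c \right)} = \frac{2}{3} + c - \frac{10}{c}$ ($C{\left(S,c \right)} = \left(- \frac{10}{c} - - \frac{2}{3}\right) + c = \left(- \frac{10}{c} + \frac{2}{3}\right) + c = \left(\frac{2}{3} - \frac{10}{c}\right) + c = \frac{2}{3} + c - \frac{10}{c}$)
$G{\left(g,H \right)} = - \frac{16}{3} + \frac{2 g}{3}$ ($G{\left(g,H \right)} = \frac{2 \left(6 \left(-1\right) + \left(g - 2\right)\right)}{3} = \frac{2 \left(-6 + \left(-2 + g\right)\right)}{3} = \frac{2 \left(-8 + g\right)}{3} = - \frac{16}{3} + \frac{2 g}{3}$)
$C{\left(38,\left(-10\right) 3 \right)} + G{\left(-17,23 \right)} 1412 = \left(\frac{2}{3} - 30 - \frac{10}{\left(-10\right) 3}\right) + \left(- \frac{16}{3} + \frac{2}{3} \left(-17\right)\right) 1412 = \left(\frac{2}{3} - 30 - \frac{10}{-30}\right) + \left(- \frac{16}{3} - \frac{34}{3}\right) 1412 = \left(\frac{2}{3} - 30 - - \frac{1}{3}\right) - \frac{70600}{3} = \left(\frac{2}{3} - 30 + \frac{1}{3}\right) - \frac{70600}{3} = -29 - \frac{70600}{3} = - \frac{70687}{3}$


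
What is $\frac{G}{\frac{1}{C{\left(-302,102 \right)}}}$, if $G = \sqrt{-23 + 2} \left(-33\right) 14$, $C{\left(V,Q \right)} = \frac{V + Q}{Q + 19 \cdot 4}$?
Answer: $\frac{46200 i \sqrt{21}}{89} \approx 2378.8 i$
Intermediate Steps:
$C{\left(V,Q \right)} = \frac{Q + V}{76 + Q}$ ($C{\left(V,Q \right)} = \frac{Q + V}{Q + 76} = \frac{Q + V}{76 + Q}$)
$G = - 462 i \sqrt{21}$ ($G = \sqrt{-21} \left(-33\right) 14 = i \sqrt{21} \left(-33\right) 14 = - 33 i \sqrt{21} \cdot 14 = - 462 i \sqrt{21} \approx - 2117.1 i$)
$\frac{G}{\frac{1}{C{\left(-302,102 \right)}}} = \frac{\left(-462\right) i \sqrt{21}}{\frac{1}{\frac{1}{76 + 102} \left(102 - 302\right)}} = \frac{\left(-462\right) i \sqrt{21}}{\frac{1}{\frac{1}{178} \left(-200\right)}} = \frac{\left(-462\right) i \sqrt{21}}{\frac{1}{- \frac{100}{89}}} = \frac{\left(-462\right) i \sqrt{21}}{- \frac{89}{100}} = - 462 i \sqrt{21} \left(- \frac{100}{89}\right) = \frac{46200 i \sqrt{21}}{89}$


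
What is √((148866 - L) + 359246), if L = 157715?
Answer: 3*√38933 ≈ 591.94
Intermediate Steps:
√((148866 - L) + 359246) = √((148866 - 1*157715) + 359246) = √((148866 - 157715) + 359246) = √(-8849 + 359246) = √350397 = 3*√38933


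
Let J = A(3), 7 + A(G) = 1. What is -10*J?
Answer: 60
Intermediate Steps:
A(G) = -6 (A(G) = -7 + 1 = -6)
J = -6
-10*J = -10*(-6) = 60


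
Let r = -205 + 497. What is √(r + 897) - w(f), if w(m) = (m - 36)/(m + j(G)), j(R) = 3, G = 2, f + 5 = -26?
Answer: -67/28 + √1189 ≈ 32.089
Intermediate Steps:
f = -31 (f = -5 - 26 = -31)
r = 292
w(m) = (-36 + m)/(3 + m) (w(m) = (m - 36)/(m + 3) = (-36 + m)/(3 + m))
√(r + 897) - w(f) = √(292 + 897) - (-36 - 31)/(3 - 31) = √1189 - (-67)/(-28) = √1189 - (-1)*(-67)/28 = √1189 - 1*67/28 = √1189 - 67/28 = -67/28 + √1189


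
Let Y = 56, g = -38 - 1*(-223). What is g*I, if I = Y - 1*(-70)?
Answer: 23310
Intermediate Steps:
g = 185 (g = -38 + 223 = 185)
I = 126 (I = 56 - 1*(-70) = 56 + 70 = 126)
g*I = 185*126 = 23310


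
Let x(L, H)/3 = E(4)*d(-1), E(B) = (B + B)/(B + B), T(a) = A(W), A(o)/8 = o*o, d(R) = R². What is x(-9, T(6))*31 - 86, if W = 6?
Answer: 7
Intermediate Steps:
A(o) = 8*o² (A(o) = 8*(o*o) = 8*o²)
T(a) = 288 (T(a) = 8*6² = 8*36 = 288)
E(B) = 1 (E(B) = (2*B)/((2*B)) = (2*B)*(1/(2*B)) = 1)
x(L, H) = 3 (x(L, H) = 3*(1*(-1)²) = 3*(1*1) = 3*1 = 3)
x(-9, T(6))*31 - 86 = 3*31 - 86 = 93 - 86 = 7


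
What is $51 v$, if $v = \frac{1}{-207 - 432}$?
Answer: $- \frac{17}{213} \approx -0.079812$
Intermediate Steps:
$v = - \frac{1}{639}$ ($v = \frac{1}{-639} = - \frac{1}{639} \approx -0.0015649$)
$51 v = 51 \left(- \frac{1}{639}\right) = - \frac{17}{213}$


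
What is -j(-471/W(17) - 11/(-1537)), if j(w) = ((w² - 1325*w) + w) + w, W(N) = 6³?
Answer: -35271574887313/12246520896 ≈ -2880.1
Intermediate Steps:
W(N) = 216
j(w) = w² - 1323*w (j(w) = (w² - 1324*w) + w = w² - 1323*w)
-j(-471/W(17) - 11/(-1537)) = -(-471/216 - 11/(-1537))*(-1323 + (-471/216 - 11/(-1537))) = -(-471*1/216 - 11*(-1/1537))*(-1323 + (-471*1/216 - 11*(-1/1537))) = -(-157/72 + 11/1537)*(-1323 + (-157/72 + 11/1537)) = -(-240517)*(-1323 - 240517/110664)/110664 = -(-240517)*(-146648989)/(110664*110664) = -1*35271574887313/12246520896 = -35271574887313/12246520896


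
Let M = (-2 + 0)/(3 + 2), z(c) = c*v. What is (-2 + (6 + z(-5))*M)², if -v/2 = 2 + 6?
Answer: 33124/25 ≈ 1325.0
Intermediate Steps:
v = -16 (v = -2*(2 + 6) = -2*8 = -16)
z(c) = -16*c (z(c) = c*(-16) = -16*c)
M = -⅖ (M = -2/5 = -2*⅕ = -⅖ ≈ -0.40000)
(-2 + (6 + z(-5))*M)² = (-2 + (6 - 16*(-5))*(-⅖))² = (-2 + (6 + 80)*(-⅖))² = (-2 + 86*(-⅖))² = (-2 - 172/5)² = (-182/5)² = 33124/25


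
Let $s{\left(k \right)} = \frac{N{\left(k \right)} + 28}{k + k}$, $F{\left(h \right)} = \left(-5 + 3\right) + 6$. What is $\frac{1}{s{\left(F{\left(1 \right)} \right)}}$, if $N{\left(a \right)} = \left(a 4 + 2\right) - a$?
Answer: $\frac{4}{21} \approx 0.19048$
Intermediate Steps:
$N{\left(a \right)} = 2 + 3 a$ ($N{\left(a \right)} = \left(4 a + 2\right) - a = \left(2 + 4 a\right) - a = 2 + 3 a$)
$F{\left(h \right)} = 4$ ($F{\left(h \right)} = -2 + 6 = 4$)
$s{\left(k \right)} = \frac{30 + 3 k}{2 k}$ ($s{\left(k \right)} = \frac{\left(2 + 3 k\right) + 28}{k + k} = \frac{30 + 3 k}{2 k}$)
$\frac{1}{s{\left(F{\left(1 \right)} \right)}} = \frac{1}{\frac{3}{2} + \frac{15}{4}} = \frac{1}{\frac{21}{4}} = \frac{4}{21}$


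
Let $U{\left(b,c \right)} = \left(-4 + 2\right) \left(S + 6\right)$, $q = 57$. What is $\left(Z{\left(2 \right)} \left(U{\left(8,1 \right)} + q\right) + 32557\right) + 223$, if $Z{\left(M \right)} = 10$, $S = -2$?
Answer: $33270$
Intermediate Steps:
$U{\left(b,c \right)} = -8$ ($U{\left(b,c \right)} = \left(-4 + 2\right) \left(-2 + 6\right) = \left(-2\right) 4 = -8$)
$\left(Z{\left(2 \right)} \left(U{\left(8,1 \right)} + q\right) + 32557\right) + 223 = \left(10 \left(-8 + 57\right) + 32557\right) + 223 = \left(10 \cdot 49 + 32557\right) + 223 = \left(490 + 32557\right) + 223 = 33047 + 223 = 33270$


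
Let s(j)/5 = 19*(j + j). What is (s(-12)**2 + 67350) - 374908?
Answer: 4890842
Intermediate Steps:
s(j) = 190*j (s(j) = 5*(19*(j + j)) = 5*(19*(2*j)) = 5*(38*j) = 190*j)
(s(-12)**2 + 67350) - 374908 = ((190*(-12))**2 + 67350) - 374908 = ((-2280)**2 + 67350) - 374908 = (5198400 + 67350) - 374908 = 5265750 - 374908 = 4890842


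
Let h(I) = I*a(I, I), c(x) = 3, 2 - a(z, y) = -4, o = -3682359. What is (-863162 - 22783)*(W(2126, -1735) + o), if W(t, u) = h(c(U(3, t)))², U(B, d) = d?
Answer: 3262080498075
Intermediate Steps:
a(z, y) = 6 (a(z, y) = 2 - 1*(-4) = 2 + 4 = 6)
h(I) = 6*I (h(I) = I*6 = 6*I)
W(t, u) = 324 (W(t, u) = (6*3)² = 18² = 324)
(-863162 - 22783)*(W(2126, -1735) + o) = (-863162 - 22783)*(324 - 3682359) = -885945*(-3682035) = 3262080498075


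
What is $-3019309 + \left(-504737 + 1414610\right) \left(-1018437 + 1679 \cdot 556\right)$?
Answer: $-77263065358$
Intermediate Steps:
$-3019309 + \left(-504737 + 1414610\right) \left(-1018437 + 1679 \cdot 556\right) = -3019309 + 909873 \left(-1018437 + 933524\right) = -3019309 + 909873 \left(-84913\right) = -3019309 - 77260046049 = -77263065358$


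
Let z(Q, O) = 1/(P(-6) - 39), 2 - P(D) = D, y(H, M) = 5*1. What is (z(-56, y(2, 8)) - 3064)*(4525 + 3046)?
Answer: -719131435/31 ≈ -2.3198e+7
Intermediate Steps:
y(H, M) = 5
P(D) = 2 - D
z(Q, O) = -1/31 (z(Q, O) = 1/((2 - 1*(-6)) - 39) = 1/((2 + 6) - 39) = 1/(8 - 39) = 1/(-31) = -1/31)
(z(-56, y(2, 8)) - 3064)*(4525 + 3046) = (-1/31 - 3064)*(4525 + 3046) = -94985/31*7571 = -719131435/31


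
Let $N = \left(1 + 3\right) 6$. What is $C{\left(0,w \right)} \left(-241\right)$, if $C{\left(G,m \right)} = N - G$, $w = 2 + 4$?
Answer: $-5784$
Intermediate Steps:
$N = 24$ ($N = 4 \cdot 6 = 24$)
$w = 6$
$C{\left(G,m \right)} = 24 - G$
$C{\left(0,w \right)} \left(-241\right) = \left(24 - 0\right) \left(-241\right) = \left(24 + 0\right) \left(-241\right) = 24 \left(-241\right) = -5784$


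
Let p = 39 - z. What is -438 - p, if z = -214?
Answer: -691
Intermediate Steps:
p = 253 (p = 39 - 1*(-214) = 39 + 214 = 253)
-438 - p = -438 - 1*253 = -438 - 253 = -691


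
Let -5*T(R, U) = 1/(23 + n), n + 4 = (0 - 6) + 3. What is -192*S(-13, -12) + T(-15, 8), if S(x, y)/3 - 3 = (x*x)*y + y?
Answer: 93864959/80 ≈ 1.1733e+6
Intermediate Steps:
n = -7 (n = -4 + ((0 - 6) + 3) = -4 + (-6 + 3) = -4 - 3 = -7)
T(R, U) = -1/80 (T(R, U) = -1/(5*(23 - 7)) = -⅕/16 = -⅕*1/16 = -1/80)
S(x, y) = 9 + 3*y + 3*y*x² (S(x, y) = 9 + 3*((x*x)*y + y) = 9 + 3*(x²*y + y) = 9 + 3*(y*x² + y) = 9 + 3*(y + y*x²) = 9 + (3*y + 3*y*x²) = 9 + 3*y + 3*y*x²)
-192*S(-13, -12) + T(-15, 8) = -192*(9 + 3*(-12) + 3*(-12)*(-13)²) - 1/80 = -192*(9 - 36 + 3*(-12)*169) - 1/80 = -192*(9 - 36 - 6084) - 1/80 = -192*(-6111) - 1/80 = 1173312 - 1/80 = 93864959/80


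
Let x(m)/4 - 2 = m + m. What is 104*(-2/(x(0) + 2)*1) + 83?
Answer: 311/5 ≈ 62.200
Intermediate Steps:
x(m) = 8 + 8*m (x(m) = 8 + 4*(m + m) = 8 + 4*(2*m) = 8 + 8*m)
104*(-2/(x(0) + 2)*1) + 83 = 104*(-2/((8 + 8*0) + 2)*1) + 83 = 104*(-2/((8 + 0) + 2)*1) + 83 = 104*(-2/(8 + 2)*1) + 83 = 104*(-2/10*1) + 83 = 104*(-2*⅒*1) + 83 = 104*(-⅕*1) + 83 = 104*(-⅕) + 83 = -104/5 + 83 = 311/5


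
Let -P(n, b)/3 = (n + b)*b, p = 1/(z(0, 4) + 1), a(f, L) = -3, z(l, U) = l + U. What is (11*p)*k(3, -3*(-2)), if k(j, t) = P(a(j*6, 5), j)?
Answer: 0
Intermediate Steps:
z(l, U) = U + l
p = ⅕ (p = 1/((4 + 0) + 1) = 1/(4 + 1) = 1/5 = ⅕ ≈ 0.20000)
P(n, b) = -3*b*(b + n) (P(n, b) = -3*(n + b)*b = -3*(b + n)*b = -3*b*(b + n))
k(j, t) = -3*j*(-3 + j) (k(j, t) = -3*j*(j - 3) = -3*j*(-3 + j))
(11*p)*k(3, -3*(-2)) = (11*(⅕))*(3*3*(3 - 1*3)) = 11*(3*3*(3 - 3))/5 = 11*(3*3*0)/5 = (11/5)*0 = 0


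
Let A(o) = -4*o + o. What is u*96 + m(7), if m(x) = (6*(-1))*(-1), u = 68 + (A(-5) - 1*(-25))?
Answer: 10374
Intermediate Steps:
A(o) = -3*o
u = 108 (u = 68 + (-3*(-5) - 1*(-25)) = 68 + (15 + 25) = 68 + 40 = 108)
m(x) = 6 (m(x) = -6*(-1) = 6)
u*96 + m(7) = 108*96 + 6 = 10368 + 6 = 10374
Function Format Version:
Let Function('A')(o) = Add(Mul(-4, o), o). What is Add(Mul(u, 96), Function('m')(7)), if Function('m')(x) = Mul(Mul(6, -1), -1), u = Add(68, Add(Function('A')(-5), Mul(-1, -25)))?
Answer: 10374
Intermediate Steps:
Function('A')(o) = Mul(-3, o)
u = 108 (u = Add(68, Add(Mul(-3, -5), Mul(-1, -25))) = Add(68, Add(15, 25)) = Add(68, 40) = 108)
Function('m')(x) = 6 (Function('m')(x) = Mul(-6, -1) = 6)
Add(Mul(u, 96), Function('m')(7)) = Add(Mul(108, 96), 6) = Add(10368, 6) = 10374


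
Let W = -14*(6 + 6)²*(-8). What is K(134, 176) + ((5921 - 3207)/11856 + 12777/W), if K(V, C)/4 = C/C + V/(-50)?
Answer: -189183971/33196800 ≈ -5.6989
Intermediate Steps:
K(V, C) = 4 - 2*V/25 (K(V, C) = 4*(C/C + V/(-50)) = 4*(1 + V*(-1/50)) = 4*(1 - V/50) = 4 - 2*V/25)
W = 16128 (W = -14*12²*(-8) = -14*144*(-8) = -2016*(-8) = 16128)
K(134, 176) + ((5921 - 3207)/11856 + 12777/W) = (4 - 2/25*134) + ((5921 - 3207)/11856 + 12777/16128) = (4 - 268/25) + (2714*(1/11856) + 12777*(1/16128)) = -168/25 + (1357/5928 + 4259/5376) = -168/25 + 1355941/1327872 = -189183971/33196800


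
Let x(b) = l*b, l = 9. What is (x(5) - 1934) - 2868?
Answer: -4757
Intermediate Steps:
x(b) = 9*b
(x(5) - 1934) - 2868 = (9*5 - 1934) - 2868 = (45 - 1934) - 2868 = -1889 - 2868 = -4757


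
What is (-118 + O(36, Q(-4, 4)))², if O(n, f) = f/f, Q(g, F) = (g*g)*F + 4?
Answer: 13689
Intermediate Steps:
Q(g, F) = 4 + F*g² (Q(g, F) = g²*F + 4 = F*g² + 4 = 4 + F*g²)
O(n, f) = 1
(-118 + O(36, Q(-4, 4)))² = (-118 + 1)² = (-117)² = 13689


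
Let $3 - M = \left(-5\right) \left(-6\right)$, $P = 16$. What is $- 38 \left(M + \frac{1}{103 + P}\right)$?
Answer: $\frac{122056}{119} \approx 1025.7$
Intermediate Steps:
$M = -27$ ($M = 3 - \left(-5\right) \left(-6\right) = 3 - 30 = -27$)
$- 38 \left(M + \frac{1}{103 + P}\right) = - 38 \left(-27 + \frac{1}{103 + 16}\right) = - 38 \left(-27 + \frac{1}{119}\right) = \left(-38\right) \left(- \frac{3212}{119}\right) = \frac{122056}{119}$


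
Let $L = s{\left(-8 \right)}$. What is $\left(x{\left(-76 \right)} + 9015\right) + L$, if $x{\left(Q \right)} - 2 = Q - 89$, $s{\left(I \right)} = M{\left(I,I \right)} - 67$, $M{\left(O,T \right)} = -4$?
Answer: $8781$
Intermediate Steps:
$s{\left(I \right)} = -71$ ($s{\left(I \right)} = -4 - 67 = -71$)
$x{\left(Q \right)} = -87 + Q$ ($x{\left(Q \right)} = 2 + \left(Q - 89\right) = 2 + \left(-89 + Q\right) = -87 + Q$)
$L = -71$
$\left(x{\left(-76 \right)} + 9015\right) + L = \left(\left(-87 - 76\right) + 9015\right) - 71 = \left(-163 + 9015\right) - 71 = 8852 - 71 = 8781$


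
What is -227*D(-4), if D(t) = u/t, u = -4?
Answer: -227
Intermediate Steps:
D(t) = -4/t
-227*D(-4) = -(-908)/(-4) = -(-908)*(-1)/4 = -227*1 = -227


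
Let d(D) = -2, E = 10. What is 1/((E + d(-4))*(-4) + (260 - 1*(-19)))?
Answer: 1/247 ≈ 0.0040486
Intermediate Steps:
1/((E + d(-4))*(-4) + (260 - 1*(-19))) = 1/((10 - 2)*(-4) + (260 - 1*(-19))) = 1/(8*(-4) + (260 + 19)) = 1/(-32 + 279) = 1/247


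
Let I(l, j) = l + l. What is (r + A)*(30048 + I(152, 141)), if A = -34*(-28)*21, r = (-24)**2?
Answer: 624279936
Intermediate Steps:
r = 576
I(l, j) = 2*l
A = 19992 (A = 952*21 = 19992)
(r + A)*(30048 + I(152, 141)) = (576 + 19992)*(30048 + 2*152) = 20568*(30048 + 304) = 20568*30352 = 624279936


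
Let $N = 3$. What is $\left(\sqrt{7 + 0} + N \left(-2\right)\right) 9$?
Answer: $-54 + 9 \sqrt{7} \approx -30.188$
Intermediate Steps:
$\left(\sqrt{7 + 0} + N \left(-2\right)\right) 9 = \left(\sqrt{7 + 0} + 3 \left(-2\right)\right) 9 = \left(\sqrt{7} - 6\right) 9 = \left(-6 + \sqrt{7}\right) 9 = -54 + 9 \sqrt{7}$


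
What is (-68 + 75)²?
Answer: 49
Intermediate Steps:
(-68 + 75)² = 7² = 49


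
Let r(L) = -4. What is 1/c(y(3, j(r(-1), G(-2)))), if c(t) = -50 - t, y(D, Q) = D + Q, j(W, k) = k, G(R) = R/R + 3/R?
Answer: -2/105 ≈ -0.019048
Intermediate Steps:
G(R) = 1 + 3/R
1/c(y(3, j(r(-1), G(-2)))) = 1/(-50 - (3 + (3 - 2)/(-2))) = 1/(-50 - (3 - 1/2*1)) = 1/(-50 - (3 - 1/2)) = 1/(-50 - 1*5/2) = 1/(-50 - 5/2) = 1/(-105/2) = -2/105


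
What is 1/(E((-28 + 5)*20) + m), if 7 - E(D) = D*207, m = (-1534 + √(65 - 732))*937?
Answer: -1342131/1801901226484 - 937*I*√667/1801901226484 ≈ -7.4484e-7 - 1.343e-8*I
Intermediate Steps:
m = -1437358 + 937*I*√667 (m = (-1534 + √(-667))*937 = (-1534 + I*√667)*937 = -1437358 + 937*I*√667 ≈ -1.4374e+6 + 24199.0*I)
E(D) = 7 - 207*D (E(D) = 7 - D*207 = 7 - 207*D)
1/(E((-28 + 5)*20) + m) = 1/((7 - 207*(-28 + 5)*20) + (-1437358 + 937*I*√667)) = 1/((7 - (-4761)*20) + (-1437358 + 937*I*√667)) = 1/((7 - 207*(-460)) + (-1437358 + 937*I*√667)) = 1/((7 + 95220) + (-1437358 + 937*I*√667)) = 1/(95227 + (-1437358 + 937*I*√667)) = 1/(-1342131 + 937*I*√667)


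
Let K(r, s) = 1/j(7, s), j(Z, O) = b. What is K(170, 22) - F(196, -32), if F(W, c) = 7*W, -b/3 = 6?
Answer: -24697/18 ≈ -1372.1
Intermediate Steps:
b = -18 (b = -3*6 = -18)
j(Z, O) = -18
K(r, s) = -1/18 (K(r, s) = 1/(-18) = -1/18)
K(170, 22) - F(196, -32) = -1/18 - 7*196 = -1/18 - 1*1372 = -1/18 - 1372 = -24697/18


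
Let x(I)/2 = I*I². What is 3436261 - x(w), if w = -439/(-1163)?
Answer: 5405368092334929/1573037747 ≈ 3.4363e+6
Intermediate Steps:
w = 439/1163 (w = -439*(-1/1163) = 439/1163 ≈ 0.37747)
x(I) = 2*I³ (x(I) = 2*(I*I²) = 2*I³)
3436261 - x(w) = 3436261 - 2*(439/1163)³ = 3436261 - 2*84604519/1573037747 = 3436261 - 1*169209038/1573037747 = 3436261 - 169209038/1573037747 = 5405368092334929/1573037747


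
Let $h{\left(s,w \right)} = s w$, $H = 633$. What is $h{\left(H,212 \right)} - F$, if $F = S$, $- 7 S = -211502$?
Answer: $\frac{727870}{7} \approx 1.0398 \cdot 10^{5}$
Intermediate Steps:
$S = \frac{211502}{7}$ ($S = \left(- \frac{1}{7}\right) \left(-211502\right) = \frac{211502}{7} \approx 30215.0$)
$F = \frac{211502}{7} \approx 30215.0$
$h{\left(H,212 \right)} - F = 633 \cdot 212 - \frac{211502}{7} = 134196 - \frac{211502}{7} = \frac{727870}{7}$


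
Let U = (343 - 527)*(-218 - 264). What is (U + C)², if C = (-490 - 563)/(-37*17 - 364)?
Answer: 861779374254241/109561 ≈ 7.8657e+9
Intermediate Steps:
U = 88688 (U = -184*(-482) = 88688)
C = 351/331 (C = -1053/(-629 - 364) = -1053/(-993) = -1053*(-1/993) = 351/331 ≈ 1.0604)
(U + C)² = (88688 + 351/331)² = (29356079/331)² = 861779374254241/109561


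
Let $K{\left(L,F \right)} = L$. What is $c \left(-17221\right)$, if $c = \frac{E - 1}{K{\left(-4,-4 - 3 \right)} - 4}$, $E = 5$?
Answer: $\frac{17221}{2} \approx 8610.5$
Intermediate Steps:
$c = - \frac{1}{2}$ ($c = \frac{5 - 1}{-4 - 4} = \frac{4}{-8} = 4 \left(- \frac{1}{8}\right) = - \frac{1}{2} \approx -0.5$)
$c \left(-17221\right) = \left(- \frac{1}{2}\right) \left(-17221\right) = \frac{17221}{2}$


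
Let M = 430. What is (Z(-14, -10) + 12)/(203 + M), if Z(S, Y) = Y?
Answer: 2/633 ≈ 0.0031596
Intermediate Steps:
(Z(-14, -10) + 12)/(203 + M) = (-10 + 12)/(203 + 430) = 2/633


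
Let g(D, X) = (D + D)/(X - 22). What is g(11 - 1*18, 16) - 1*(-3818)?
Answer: 11461/3 ≈ 3820.3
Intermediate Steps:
g(D, X) = 2*D/(-22 + X) (g(D, X) = (2*D)/(-22 + X) = 2*D/(-22 + X))
g(11 - 1*18, 16) - 1*(-3818) = 2*(11 - 1*18)/(-22 + 16) - 1*(-3818) = 2*(11 - 18)/(-6) + 3818 = 2*(-7)*(-⅙) + 3818 = 7/3 + 3818 = 11461/3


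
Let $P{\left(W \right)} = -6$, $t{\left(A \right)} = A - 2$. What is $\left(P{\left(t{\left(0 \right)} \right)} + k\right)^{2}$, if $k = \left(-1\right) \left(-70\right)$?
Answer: $4096$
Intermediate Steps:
$t{\left(A \right)} = -2 + A$
$k = 70$
$\left(P{\left(t{\left(0 \right)} \right)} + k\right)^{2} = \left(-6 + 70\right)^{2} = 64^{2} = 4096$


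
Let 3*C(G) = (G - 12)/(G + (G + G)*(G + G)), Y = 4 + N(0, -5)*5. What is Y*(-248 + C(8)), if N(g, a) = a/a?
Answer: -49105/22 ≈ -2232.0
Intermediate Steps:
N(g, a) = 1
Y = 9 (Y = 4 + 1*5 = 4 + 5 = 9)
C(G) = (-12 + G)/(3*(G + 4*G²)) (C(G) = ((G - 12)/(G + (G + G)*(G + G)))/3 = ((-12 + G)/(G + (2*G)*(2*G)))/3 = ((-12 + G)/(G + 4*G²))/3 = (-12 + G)/(3*(G + 4*G²)))
Y*(-248 + C(8)) = 9*(-248 + (⅓)*(-12 + 8)/(8*(1 + 4*8))) = 9*(-248 + (⅓)*(⅛)*(-4)/(1 + 32)) = 9*(-248 + (⅓)*(⅛)*(-4)/33) = 9*(-248 + (⅓)*(⅛)*(1/33)*(-4)) = 9*(-248 - 1/198) = 9*(-49105/198) = -49105/22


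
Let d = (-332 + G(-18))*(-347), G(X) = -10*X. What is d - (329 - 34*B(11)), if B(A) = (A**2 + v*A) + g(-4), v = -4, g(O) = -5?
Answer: 54863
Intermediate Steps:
B(A) = -5 + A**2 - 4*A (B(A) = (A**2 - 4*A) - 5 = -5 + A**2 - 4*A)
d = 52744 (d = (-332 - 10*(-18))*(-347) = (-332 + 180)*(-347) = -152*(-347) = 52744)
d - (329 - 34*B(11)) = 52744 - (329 - 34*(-5 + 11**2 - 4*11)) = 52744 - (329 - 34*(-5 + 121 - 44)) = 52744 - (329 - 34*72) = 52744 - (329 - 2448) = 52744 - 1*(-2119) = 52744 + 2119 = 54863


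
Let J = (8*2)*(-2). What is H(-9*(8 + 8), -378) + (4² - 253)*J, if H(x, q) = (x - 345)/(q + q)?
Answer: 1911331/252 ≈ 7584.6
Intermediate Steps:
H(x, q) = (-345 + x)/(2*q) (H(x, q) = (-345 + x)/((2*q)) = (-345 + x)*(1/(2*q)) = (-345 + x)/(2*q))
J = -32 (J = 16*(-2) = -32)
H(-9*(8 + 8), -378) + (4² - 253)*J = (½)*(-345 - 9*(8 + 8))/(-378) + (4² - 253)*(-32) = (½)*(-1/378)*(-345 - 9*16) + (16 - 253)*(-32) = (½)*(-1/378)*(-345 - 144) - 237*(-32) = (½)*(-1/378)*(-489) + 7584 = 163/252 + 7584 = 1911331/252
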